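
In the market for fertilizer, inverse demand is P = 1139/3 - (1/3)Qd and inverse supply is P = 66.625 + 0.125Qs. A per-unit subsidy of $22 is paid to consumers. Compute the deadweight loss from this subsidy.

Pre-subsidy: 1139/3 - (1/3)Q = 66.625 + 0.125Q gives Q* = 683 and P* = 152.
With the rebate, buyers effectively pay Pb = Ps − 22, where Ps is the price sellers receive.
On the curves, Pb = 1139/3 - (1/3)Q and Ps = 66.625 + 0.125Q; the wedge Ps − Pb = 22 gives 66.625 + 0.125Q − (1139/3 - (1/3)Q) = 22, so Q' = 731.
Then Pb = 1139/3 − (1/3)·731 = 136 and Ps = 66.625 + 0.125·731 = 158.
The subsidy expands output by 731 − 683 = 48 past the efficient level; on those units the gap between marginal cost and willingness to pay runs from 0 up to 22.
DWL = ½ × 22 × 48 = 528.

Deadweight loss = $528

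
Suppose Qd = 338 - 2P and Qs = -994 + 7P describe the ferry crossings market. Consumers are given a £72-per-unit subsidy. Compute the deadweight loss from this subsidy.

Pre-subsidy: 338 - 2P = -994 + 7P gives P* = 148, Q* = 42.
With the rebate, buyers effectively pay Pb = Ps − 72, where Ps is the price sellers receive.
Demand in terms of Ps becomes Qd = 338 − 2(Ps − 72) = 482 - 2Ps. Setting this equal to supply: 482 - 2Ps = -994 + 7Ps, so Ps = 164.
Buyers pay Pb = 164 − 72 = 92; Q' = -994 + 7·164 = 154.
The subsidy expands output by 154 − 42 = 112 past the efficient level; on those units the gap between marginal cost and willingness to pay runs from 0 up to 72.
DWL = ½ × 72 × 112 = 4032.

Deadweight loss = £4032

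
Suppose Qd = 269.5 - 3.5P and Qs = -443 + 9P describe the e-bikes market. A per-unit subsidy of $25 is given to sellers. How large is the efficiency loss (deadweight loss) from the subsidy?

Deadweight loss = $787.5

Pre-subsidy: 269.5 - 3.5P = -443 + 9P gives P* = 57, Q* = 70.
With the subsidy, sellers receive Ps = Pb + 25 for each unit, where Pb is the price buyers pay.
Supply in terms of Pb becomes Qs = -443 + 9(Pb + 25) = -218 + 9Pb. Setting this equal to demand: 269.5 - 3.5Pb = -218 + 9Pb, so Pb = 39.
Sellers receive Ps = 39 + 25 = 64; Q' = 269.5 − 3.5·39 = 133.
The subsidy expands output by 133 − 70 = 63 past the efficient level; on those units the gap between marginal cost and willingness to pay runs from 0 up to 25.
DWL = ½ × 25 × 63 = 787.5.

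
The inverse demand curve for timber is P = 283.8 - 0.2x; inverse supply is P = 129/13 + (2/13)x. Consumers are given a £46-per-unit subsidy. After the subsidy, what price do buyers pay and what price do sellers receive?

Pre-subsidy: 283.8 - 0.2x = 129/13 + (2/13)x gives x* = 774 and P* = 129.
With the rebate, buyers effectively pay Pb = Ps − 46, where Ps is the price sellers receive.
On the curves, Pb = 283.8 - 0.2x and Ps = 129/13 + (2/13)x; the wedge Ps − Pb = 46 gives 129/13 + (2/13)x − (283.8 - 0.2x) = 46, so x' = 904.
Then Pb = 283.8 − 0.2·904 = 103 and Ps = 129/13 + (2/13)·904 = 149.

Buyers pay £103; sellers receive £149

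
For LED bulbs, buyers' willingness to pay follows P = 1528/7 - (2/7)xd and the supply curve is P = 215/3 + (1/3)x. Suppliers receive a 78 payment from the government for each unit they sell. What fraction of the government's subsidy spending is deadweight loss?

Pre-subsidy: 1528/7 - (2/7)x = 215/3 + (1/3)x gives x* = 3079/13 and P* = 1958/13.
With the subsidy, sellers receive Ps = Pb + 78 for each unit, where Pb is the price buyers pay.
On the curves, Pb = 1528/7 - (2/7)x and Ps = 215/3 + (1/3)x; the wedge Ps − Pb = 78 gives 215/3 + (1/3)x − (1528/7 - (2/7)x) = 78, so x' = 4717/13.
Then Pb = 1528/7 − (2/7)·(4717/13) = 1490/13 and Ps = 215/3 + (1/3)·(4717/13) = 2504/13.
ΔCS = ½(3079/13 + 4717/13)(1958/13 − 1490/13) = 140328/13; ΔPS = ½(3079/13 + 4717/13)(2504/13 − 1958/13) = 163716/13.
Government spending = 78 × 4717/13 = 28302.
DWL = ½ × 78 × (4717/13 − 3079/13) = 4914; fraction = 4914 / 28302 = 819/4717.

DWL / government spending = 819/4717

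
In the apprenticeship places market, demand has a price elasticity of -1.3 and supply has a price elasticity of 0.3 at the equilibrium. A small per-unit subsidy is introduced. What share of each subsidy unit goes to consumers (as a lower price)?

Consumer share = 0.1875

For a small subsidy around the equilibrium, the benefit split depends on the relative slopes, which at a point are proportional to the elasticities.
Buyer share = εs/(εs + |εd|) = 0.3/(0.3 + 1.3) = 0.1875; seller share = |εd|/(εs + |εd|) = 0.8125.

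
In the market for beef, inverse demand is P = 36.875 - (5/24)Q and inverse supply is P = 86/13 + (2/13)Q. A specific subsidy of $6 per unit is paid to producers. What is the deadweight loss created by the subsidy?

Pre-subsidy: 36.875 - (5/24)Q = 86/13 + (2/13)Q gives Q* = 9441/113 and P* = 2200/113.
With the subsidy, sellers receive Ps = Pb + 6 for each unit, where Pb is the price buyers pay.
On the curves, Pb = 36.875 - (5/24)Q and Ps = 86/13 + (2/13)Q; the wedge Ps − Pb = 6 gives 86/13 + (2/13)Q − (36.875 - (5/24)Q) = 6, so Q' = 11313/113.
Then Pb = 36.875 − (5/24)·(11313/113) = 1810/113 and Ps = 86/13 + (2/13)·(11313/113) = 2488/113.
The subsidy expands output by 11313/113 − 9441/113 = 1872/113 past the efficient level; on those units the gap between marginal cost and willingness to pay runs from 0 up to 6.
DWL = ½ × 6 × 1872/113 = 5616/113.

Deadweight loss = 5616/113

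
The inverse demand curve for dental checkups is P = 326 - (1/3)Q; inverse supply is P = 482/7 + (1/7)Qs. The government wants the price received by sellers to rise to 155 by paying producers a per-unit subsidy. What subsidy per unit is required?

Required subsidy s = 30 per unit

At a seller price of 155, quantity supplied is -482 + 7·155 = 603.
Buyers absorb 603 only when they pay Pb = 326 − (1/3)·603 = 125.
s = Ps − Pb = 155 − 125 = 30.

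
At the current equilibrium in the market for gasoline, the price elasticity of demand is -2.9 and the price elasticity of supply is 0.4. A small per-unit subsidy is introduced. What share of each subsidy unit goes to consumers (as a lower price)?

For a small subsidy around the equilibrium, the benefit split depends on the relative slopes, which at a point are proportional to the elasticities.
Buyer share = εs/(εs + |εd|) = 0.4/(0.4 + 2.9) = 4/33; seller share = |εd|/(εs + |εd|) = 29/33.

Consumer share = 4/33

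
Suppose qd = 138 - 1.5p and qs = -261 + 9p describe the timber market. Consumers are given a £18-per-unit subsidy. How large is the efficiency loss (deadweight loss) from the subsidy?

Deadweight loss = 1458/7

Pre-subsidy: 138 - 1.5p = -261 + 9p gives p* = 38, q* = 81.
With the rebate, buyers effectively pay pb = ps − 18, where ps is the price sellers receive.
Demand in terms of ps becomes qd = 138 − 1.5(ps − 18) = 165 - 1.5ps. Setting this equal to supply: 165 - 1.5ps = -261 + 9ps, so ps = 284/7.
Buyers pay pb = 284/7 − 18 = 158/7; q' = -261 + 9·(284/7) = 729/7.
The subsidy expands output by 729/7 − 81 = 162/7 past the efficient level; on those units the gap between marginal cost and willingness to pay runs from 0 up to 18.
DWL = ½ × 18 × 162/7 = 1458/7.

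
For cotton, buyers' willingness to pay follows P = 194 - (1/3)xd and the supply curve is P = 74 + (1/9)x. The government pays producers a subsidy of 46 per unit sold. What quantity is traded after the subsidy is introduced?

Pre-subsidy: 194 - (1/3)x = 74 + (1/9)x gives x* = 270 and P* = 104.
With the subsidy, sellers receive Ps = Pb + 46 for each unit, where Pb is the price buyers pay.
On the curves, Pb = 194 - (1/3)x and Ps = 74 + (1/9)x; the wedge Ps − Pb = 46 gives 74 + (1/9)x − (194 - (1/3)x) = 46, so x' = 373.5.
Then Pb = 194 − (1/3)·373.5 = 69.5 and Ps = 74 + (1/9)·373.5 = 115.5.

x' = 373.5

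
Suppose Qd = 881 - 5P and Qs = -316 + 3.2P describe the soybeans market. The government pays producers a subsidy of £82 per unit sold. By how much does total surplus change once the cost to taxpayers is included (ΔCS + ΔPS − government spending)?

Net change in total surplus = -£6560

Pre-subsidy: 881 - 5P = -316 + 3.2P gives P* = 5985/41, Q* = 6196/41.
With the subsidy, sellers receive Ps = Pb + 82 for each unit, where Pb is the price buyers pay.
Supply in terms of Pb becomes Qs = -316 + 3.2(Pb + 82) = -53.6 + 3.2Pb. Setting this equal to demand: 881 - 5Pb = -53.6 + 3.2Pb, so Pb = 4673/41.
Sellers receive Ps = 4673/41 + 82 = 8035/41; Q' = 881 − 5·(4673/41) = 12756/41.
ΔCS = ½(6196/41 + 12756/41)(5985/41 − 4673/41) = 303232/41; ΔPS = ½(6196/41 + 12756/41)(8035/41 − 5985/41) = 473800/41.
Government spending = 82 × 12756/41 = 25512.
Net change = 303232/41 + 473800/41 − 25512 = -6560. The loss equals the DWL triangle ½·82·160.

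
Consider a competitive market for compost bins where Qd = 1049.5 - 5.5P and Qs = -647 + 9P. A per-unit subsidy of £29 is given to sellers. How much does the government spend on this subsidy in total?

Government cost = £14645

Pre-subsidy: 1049.5 - 5.5P = -647 + 9P gives P* = 117, Q* = 406.
With the subsidy, sellers receive Ps = Pb + 29 for each unit, where Pb is the price buyers pay.
Supply in terms of Pb becomes Qs = -647 + 9(Pb + 29) = -386 + 9Pb. Setting this equal to demand: 1049.5 - 5.5Pb = -386 + 9Pb, so Pb = 99.
Sellers receive Ps = 99 + 29 = 128; Q' = 1049.5 − 5.5·99 = 505.
Government outlay = subsidy × quantity = 29 × 505 = 14645.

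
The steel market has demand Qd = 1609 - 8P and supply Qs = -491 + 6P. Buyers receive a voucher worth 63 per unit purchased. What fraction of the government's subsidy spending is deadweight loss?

Pre-subsidy: 1609 - 8P = -491 + 6P gives P* = 150, Q* = 409.
With the rebate, buyers effectively pay Pb = Ps − 63, where Ps is the price sellers receive.
Demand in terms of Ps becomes Qd = 1609 − 8(Ps − 63) = 2113 - 8Ps. Setting this equal to supply: 2113 - 8Ps = -491 + 6Ps, so Ps = 186.
Buyers pay Pb = 186 − 63 = 123; Q' = -491 + 6·186 = 625.
ΔCS = ½(409 + 625)(150 − 123) = 13959; ΔPS = ½(409 + 625)(186 − 150) = 18612.
Government spending = 63 × 625 = 39375.
DWL = ½ × 63 × (625 − 409) = 6804; fraction = 6804 / 39375 = 0.1728.

DWL / government spending = 0.1728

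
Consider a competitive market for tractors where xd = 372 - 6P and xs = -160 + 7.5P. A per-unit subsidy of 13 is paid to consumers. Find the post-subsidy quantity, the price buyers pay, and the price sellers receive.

x' = 1610/9; buyers pay 869/27; sellers receive 1220/27

Pre-subsidy: 372 - 6P = -160 + 7.5P gives P* = 1064/27, x* = 1220/9.
With the rebate, buyers effectively pay Pb = Ps − 13, where Ps is the price sellers receive.
Demand in terms of Ps becomes xd = 372 − 6(Ps − 13) = 450 - 6Ps. Setting this equal to supply: 450 - 6Ps = -160 + 7.5Ps, so Ps = 1220/27.
Buyers pay Pb = 1220/27 − 13 = 869/27; x' = -160 + 7.5·(1220/27) = 1610/9.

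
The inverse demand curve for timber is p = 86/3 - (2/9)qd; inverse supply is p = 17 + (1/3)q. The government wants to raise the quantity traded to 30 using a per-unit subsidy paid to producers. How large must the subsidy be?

At q = 30, from the demand curve buyers pay pb = 86/3 − (2/9)·30 = 22; from the supply curve sellers need ps = 17 + (1/3)·30 = 27.
The subsidy must fill the gap: s = ps − pb = 27 − 22 = 5.

Required subsidy s = 5 per unit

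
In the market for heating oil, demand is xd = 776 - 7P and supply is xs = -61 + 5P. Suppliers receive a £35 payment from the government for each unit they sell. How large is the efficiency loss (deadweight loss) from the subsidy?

Pre-subsidy: 776 - 7P = -61 + 5P gives P* = 69.75, x* = 287.75.
With the subsidy, sellers receive Ps = Pb + 35 for each unit, where Pb is the price buyers pay.
Supply in terms of Pb becomes xs = -61 + 5(Pb + 35) = 114 + 5Pb. Setting this equal to demand: 776 - 7Pb = 114 + 5Pb, so Pb = 331/6.
Sellers receive Ps = 331/6 + 35 = 541/6; x' = 776 − 7·(331/6) = 2339/6.
The subsidy expands output by 2339/6 − 287.75 = 1225/12 past the efficient level; on those units the gap between marginal cost and willingness to pay runs from 0 up to 35.
DWL = ½ × 35 × 1225/12 = 42875/24.

Deadweight loss = 42875/24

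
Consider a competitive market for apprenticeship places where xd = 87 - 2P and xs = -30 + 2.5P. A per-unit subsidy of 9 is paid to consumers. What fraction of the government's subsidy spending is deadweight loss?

DWL / government spending = 1/9

Pre-subsidy: 87 - 2P = -30 + 2.5P gives P* = 26, x* = 35.
With the rebate, buyers effectively pay Pb = Ps − 9, where Ps is the price sellers receive.
Demand in terms of Ps becomes xd = 87 − 2(Ps − 9) = 105 - 2Ps. Setting this equal to supply: 105 - 2Ps = -30 + 2.5Ps, so Ps = 30.
Buyers pay Pb = 30 − 9 = 21; x' = -30 + 2.5·30 = 45.
ΔCS = ½(35 + 45)(26 − 21) = 200; ΔPS = ½(35 + 45)(30 − 26) = 160.
Government spending = 9 × 45 = 405.
DWL = ½ × 9 × (45 − 35) = 45; fraction = 45 / 405 = 1/9.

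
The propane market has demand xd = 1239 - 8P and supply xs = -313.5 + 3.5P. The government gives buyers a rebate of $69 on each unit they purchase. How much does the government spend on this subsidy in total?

Pre-subsidy: 1239 - 8P = -313.5 + 3.5P gives P* = 135, x* = 159.
With the rebate, buyers effectively pay Pb = Ps − 69, where Ps is the price sellers receive.
Demand in terms of Ps becomes xd = 1239 − 8(Ps − 69) = 1791 - 8Ps. Setting this equal to supply: 1791 - 8Ps = -313.5 + 3.5Ps, so Ps = 183.
Buyers pay Pb = 183 − 69 = 114; x' = -313.5 + 3.5·183 = 327.
Government outlay = subsidy × quantity = 69 × 327 = 22563.

Government cost = $22563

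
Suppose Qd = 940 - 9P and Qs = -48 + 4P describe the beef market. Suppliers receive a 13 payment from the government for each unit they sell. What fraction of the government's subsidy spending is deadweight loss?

DWL / government spending = 9/146

Pre-subsidy: 940 - 9P = -48 + 4P gives P* = 76, Q* = 256.
With the subsidy, sellers receive Ps = Pb + 13 for each unit, where Pb is the price buyers pay.
Supply in terms of Pb becomes Qs = -48 + 4(Pb + 13) = 4 + 4Pb. Setting this equal to demand: 940 - 9Pb = 4 + 4Pb, so Pb = 72.
Sellers receive Ps = 72 + 13 = 85; Q' = 940 − 9·72 = 292.
ΔCS = ½(256 + 292)(76 − 72) = 1096; ΔPS = ½(256 + 292)(85 − 76) = 2466.
Government spending = 13 × 292 = 3796.
DWL = ½ × 13 × (292 − 256) = 234; fraction = 234 / 3796 = 9/146.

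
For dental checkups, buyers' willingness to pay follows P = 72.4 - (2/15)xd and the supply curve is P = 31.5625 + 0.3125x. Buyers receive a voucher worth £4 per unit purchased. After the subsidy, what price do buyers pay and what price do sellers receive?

Pre-subsidy: 72.4 - (2/15)x = 31.5625 + 0.3125x gives x* = 9801/107 and P* = 6440/107.
With the rebate, buyers effectively pay Pb = Ps − 4, where Ps is the price sellers receive.
On the curves, Pb = 72.4 - (2/15)x and Ps = 31.5625 + 0.3125x; the wedge Ps − Pb = 4 gives 31.5625 + 0.3125x − (72.4 - (2/15)x) = 4, so x' = 10761/107.
Then Pb = 72.4 − (2/15)·(10761/107) = 6312/107 and Ps = 31.5625 + 0.3125·(10761/107) = 6740/107.

Buyers pay 6312/107; sellers receive 6740/107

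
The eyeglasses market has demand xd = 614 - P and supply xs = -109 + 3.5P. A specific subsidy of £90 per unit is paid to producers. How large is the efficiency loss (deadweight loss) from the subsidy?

Deadweight loss = £3150

Pre-subsidy: 614 - P = -109 + 3.5P gives P* = 482/3, x* = 1360/3.
With the subsidy, sellers receive Ps = Pb + 90 for each unit, where Pb is the price buyers pay.
Supply in terms of Pb becomes xs = -109 + 3.5(Pb + 90) = 206 + 3.5Pb. Setting this equal to demand: 614 - Pb = 206 + 3.5Pb, so Pb = 272/3.
Sellers receive Ps = 272/3 + 90 = 542/3; x' = 614 − 1·(272/3) = 1570/3.
The subsidy expands output by 1570/3 − 1360/3 = 70 past the efficient level; on those units the gap between marginal cost and willingness to pay runs from 0 up to 90.
DWL = ½ × 90 × 70 = 3150.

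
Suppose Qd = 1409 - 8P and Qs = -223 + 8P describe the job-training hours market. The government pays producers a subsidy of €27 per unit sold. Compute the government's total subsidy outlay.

Pre-subsidy: 1409 - 8P = -223 + 8P gives P* = 102, Q* = 593.
With the subsidy, sellers receive Ps = Pb + 27 for each unit, where Pb is the price buyers pay.
Supply in terms of Pb becomes Qs = -223 + 8(Pb + 27) = -7 + 8Pb. Setting this equal to demand: 1409 - 8Pb = -7 + 8Pb, so Pb = 88.5.
Sellers receive Ps = 88.5 + 27 = 115.5; Q' = 1409 − 8·88.5 = 701.
Government outlay = subsidy × quantity = 27 × 701 = 18927.

Government cost = €18927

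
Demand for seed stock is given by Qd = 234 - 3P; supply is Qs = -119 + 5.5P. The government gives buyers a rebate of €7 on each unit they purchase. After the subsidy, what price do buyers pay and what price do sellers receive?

Buyers pay €37; sellers receive €44

Pre-subsidy: 234 - 3P = -119 + 5.5P gives P* = 706/17, Q* = 1860/17.
With the rebate, buyers effectively pay Pb = Ps − 7, where Ps is the price sellers receive.
Demand in terms of Ps becomes Qd = 234 − 3(Ps − 7) = 255 - 3Ps. Setting this equal to supply: 255 - 3Ps = -119 + 5.5Ps, so Ps = 44.
Buyers pay Pb = 44 − 7 = 37; Q' = -119 + 5.5·44 = 123.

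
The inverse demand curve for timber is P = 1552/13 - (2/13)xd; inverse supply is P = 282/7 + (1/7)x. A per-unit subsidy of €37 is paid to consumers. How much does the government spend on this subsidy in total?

Government cost = 390905/27

Pre-subsidy: 1552/13 - (2/13)x = 282/7 + (1/7)x gives x* = 7198/27 and P* = 2116/27.
With the rebate, buyers effectively pay Pb = Ps − 37, where Ps is the price sellers receive.
On the curves, Pb = 1552/13 - (2/13)x and Ps = 282/7 + (1/7)x; the wedge Ps − Pb = 37 gives 282/7 + (1/7)x − (1552/13 - (2/13)x) = 37, so x' = 10565/27.
Then Pb = 1552/13 − (2/13)·(10565/27) = 1598/27 and Ps = 282/7 + (1/7)·(10565/27) = 2597/27.
Government outlay = subsidy × quantity = 37 × 10565/27 = 390905/27.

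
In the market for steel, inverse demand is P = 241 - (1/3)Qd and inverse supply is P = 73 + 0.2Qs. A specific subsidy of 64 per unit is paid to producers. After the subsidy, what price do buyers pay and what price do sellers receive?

Pre-subsidy: 241 - (1/3)Q = 73 + 0.2Q gives Q* = 315 and P* = 136.
With the subsidy, sellers receive Ps = Pb + 64 for each unit, where Pb is the price buyers pay.
On the curves, Pb = 241 - (1/3)Q and Ps = 73 + 0.2Q; the wedge Ps − Pb = 64 gives 73 + 0.2Q − (241 - (1/3)Q) = 64, so Q' = 435.
Then Pb = 241 − (1/3)·435 = 96 and Ps = 73 + 0.2·435 = 160.

Buyers pay 96; sellers receive 160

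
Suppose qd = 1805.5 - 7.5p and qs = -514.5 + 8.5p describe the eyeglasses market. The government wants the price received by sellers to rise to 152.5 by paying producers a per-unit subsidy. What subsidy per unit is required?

At a seller price of 152.5, quantity supplied is -514.5 + 8.5·152.5 = 781.75.
Buyers absorb 781.75 only when they pay pb with 1805.5 − 7.5·pb = 781.75, i.e. pb = 136.5.
s = ps − pb = 152.5 − 136.5 = 16.

Required subsidy s = 16 per unit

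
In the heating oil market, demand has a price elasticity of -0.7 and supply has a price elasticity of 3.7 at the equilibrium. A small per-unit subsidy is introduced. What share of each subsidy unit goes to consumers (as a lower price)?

For a small subsidy around the equilibrium, the benefit split depends on the relative slopes, which at a point are proportional to the elasticities.
Buyer share = εs/(εs + |εd|) = 3.7/(3.7 + 0.7) = 37/44; seller share = |εd|/(εs + |εd|) = 7/44.

Consumer share = 37/44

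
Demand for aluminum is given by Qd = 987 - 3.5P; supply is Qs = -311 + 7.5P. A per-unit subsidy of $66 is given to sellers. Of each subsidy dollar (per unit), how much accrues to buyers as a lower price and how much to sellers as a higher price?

Pre-subsidy: 987 - 3.5P = -311 + 7.5P gives P* = 118, Q* = 574.
With the subsidy, sellers receive Ps = Pb + 66 for each unit, where Pb is the price buyers pay.
Supply in terms of Pb becomes Qs = -311 + 7.5(Pb + 66) = 184 + 7.5Pb. Setting this equal to demand: 987 - 3.5Pb = 184 + 7.5Pb, so Pb = 73.
Sellers receive Ps = 73 + 66 = 139; Q' = 987 − 3.5·73 = 731.5.
Buyers' price falls by P* − Pb = 118 − 73 = 45; sellers' price rises by Ps − P* = 139 − 118 = 21.

Buyers gain $45 per unit; sellers gain $21 per unit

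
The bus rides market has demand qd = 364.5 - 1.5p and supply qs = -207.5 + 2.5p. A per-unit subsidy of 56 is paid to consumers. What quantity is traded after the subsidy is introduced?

q' = 202.5

Pre-subsidy: 364.5 - 1.5p = -207.5 + 2.5p gives p* = 143, q* = 150.
With the rebate, buyers effectively pay pb = ps − 56, where ps is the price sellers receive.
Demand in terms of ps becomes qd = 364.5 − 1.5(ps − 56) = 448.5 - 1.5ps. Setting this equal to supply: 448.5 - 1.5ps = -207.5 + 2.5ps, so ps = 164.
Buyers pay pb = 164 − 56 = 108; q' = -207.5 + 2.5·164 = 202.5.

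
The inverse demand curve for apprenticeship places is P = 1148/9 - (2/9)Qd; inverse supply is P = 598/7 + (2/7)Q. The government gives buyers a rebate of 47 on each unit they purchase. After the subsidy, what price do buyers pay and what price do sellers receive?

Buyers pay 88.5625; sellers receive 135.5625

Pre-subsidy: 1148/9 - (2/9)Q = 598/7 + (2/7)Q gives Q* = 82.9375 and P* = 109.125.
With the rebate, buyers effectively pay Pb = Ps − 47, where Ps is the price sellers receive.
On the curves, Pb = 1148/9 - (2/9)Q and Ps = 598/7 + (2/7)Q; the wedge Ps − Pb = 47 gives 598/7 + (2/7)Q − (1148/9 - (2/9)Q) = 47, so Q' = 175.46875.
Then Pb = 1148/9 − (2/9)·175.46875 = 88.5625 and Ps = 598/7 + (2/7)·175.46875 = 135.5625.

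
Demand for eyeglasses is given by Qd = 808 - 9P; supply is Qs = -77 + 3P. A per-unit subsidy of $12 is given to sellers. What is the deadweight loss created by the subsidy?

Pre-subsidy: 808 - 9P = -77 + 3P gives P* = 73.75, Q* = 144.25.
With the subsidy, sellers receive Ps = Pb + 12 for each unit, where Pb is the price buyers pay.
Supply in terms of Pb becomes Qs = -77 + 3(Pb + 12) = -41 + 3Pb. Setting this equal to demand: 808 - 9Pb = -41 + 3Pb, so Pb = 70.75.
Sellers receive Ps = 70.75 + 12 = 82.75; Q' = 808 − 9·70.75 = 171.25.
The subsidy expands output by 171.25 − 144.25 = 27 past the efficient level; on those units the gap between marginal cost and willingness to pay runs from 0 up to 12.
DWL = ½ × 12 × 27 = 162.

Deadweight loss = $162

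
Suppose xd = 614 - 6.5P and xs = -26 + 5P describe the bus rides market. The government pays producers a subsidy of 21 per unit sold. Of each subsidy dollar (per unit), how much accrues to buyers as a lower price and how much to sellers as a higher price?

Pre-subsidy: 614 - 6.5P = -26 + 5P gives P* = 1280/23, x* = 5802/23.
With the subsidy, sellers receive Ps = Pb + 21 for each unit, where Pb is the price buyers pay.
Supply in terms of Pb becomes xs = -26 + 5(Pb + 21) = 79 + 5Pb. Setting this equal to demand: 614 - 6.5Pb = 79 + 5Pb, so Pb = 1070/23.
Sellers receive Ps = 1070/23 + 21 = 1553/23; x' = 614 − 6.5·(1070/23) = 7167/23.
Buyers' price falls by P* − Pb = 1280/23 − 1070/23 = 210/23; sellers' price rises by Ps − P* = 1553/23 − 1280/23 = 273/23.

Buyers gain 210/23 per unit; sellers gain 273/23 per unit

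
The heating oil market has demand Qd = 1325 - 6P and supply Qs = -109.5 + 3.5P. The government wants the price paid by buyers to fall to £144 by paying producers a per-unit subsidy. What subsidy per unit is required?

Required subsidy s = £19 per unit

At a buyer price of 144, quantity demanded is 1325 − 6·144 = 461.
Sellers supply 461 only when they receive Ps with -109.5 + 3.5·Ps = 461, i.e. Ps = 163.
s = Ps − Pb = 163 − 144 = 19.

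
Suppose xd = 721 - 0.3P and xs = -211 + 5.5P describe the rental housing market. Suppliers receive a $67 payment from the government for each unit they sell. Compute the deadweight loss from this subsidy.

Pre-subsidy: 721 - 0.3P = -211 + 5.5P gives P* = 4660/29, x* = 19511/29.
With the subsidy, sellers receive Ps = Pb + 67 for each unit, where Pb is the price buyers pay.
Supply in terms of Pb becomes xs = -211 + 5.5(Pb + 67) = 157.5 + 5.5Pb. Setting this equal to demand: 721 - 0.3Pb = 157.5 + 5.5Pb, so Pb = 5635/58.
Sellers receive Ps = 5635/58 + 67 = 9521/58; x' = 721 − 0.3·(5635/58) = 80255/116.
The subsidy expands output by 80255/116 − 19511/29 = 2211/116 past the efficient level; on those units the gap between marginal cost and willingness to pay runs from 0 up to 67.
DWL = ½ × 67 × 2211/116 = 148137/232.

Deadweight loss = 148137/232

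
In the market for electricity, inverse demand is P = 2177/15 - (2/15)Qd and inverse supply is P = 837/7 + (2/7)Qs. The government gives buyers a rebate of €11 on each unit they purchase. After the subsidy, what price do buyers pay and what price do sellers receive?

Pre-subsidy: 2177/15 - (2/15)Q = 837/7 + (2/7)Q gives Q* = 61 and P* = 137.
With the rebate, buyers effectively pay Pb = Ps − 11, where Ps is the price sellers receive.
On the curves, Pb = 2177/15 - (2/15)Q and Ps = 837/7 + (2/7)Q; the wedge Ps − Pb = 11 gives 837/7 + (2/7)Q − (2177/15 - (2/15)Q) = 11, so Q' = 87.25.
Then Pb = 2177/15 − (2/15)·87.25 = 133.5 and Ps = 837/7 + (2/7)·87.25 = 144.5.

Buyers pay €133.5; sellers receive €144.5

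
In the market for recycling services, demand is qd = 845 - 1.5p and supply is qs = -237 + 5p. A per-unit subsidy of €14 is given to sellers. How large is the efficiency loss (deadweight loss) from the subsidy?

Deadweight loss = 1470/13

Pre-subsidy: 845 - 1.5p = -237 + 5p gives p* = 2164/13, q* = 7739/13.
With the subsidy, sellers receive ps = pb + 14 for each unit, where pb is the price buyers pay.
Supply in terms of pb becomes qs = -237 + 5(pb + 14) = -167 + 5pb. Setting this equal to demand: 845 - 1.5pb = -167 + 5pb, so pb = 2024/13.
Sellers receive ps = 2024/13 + 14 = 2206/13; q' = 845 − 1.5·(2024/13) = 7949/13.
The subsidy expands output by 7949/13 − 7739/13 = 210/13 past the efficient level; on those units the gap between marginal cost and willingness to pay runs from 0 up to 14.
DWL = ½ × 14 × 210/13 = 1470/13.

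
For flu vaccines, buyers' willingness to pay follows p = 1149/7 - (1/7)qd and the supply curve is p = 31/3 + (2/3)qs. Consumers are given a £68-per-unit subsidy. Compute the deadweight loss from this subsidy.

Pre-subsidy: 1149/7 - (1/7)q = 31/3 + (2/3)q gives q* = 190 and p* = 137.
With the rebate, buyers effectively pay pb = ps − 68, where ps is the price sellers receive.
On the curves, pb = 1149/7 - (1/7)q and ps = 31/3 + (2/3)q; the wedge ps − pb = 68 gives 31/3 + (2/3)q − (1149/7 - (1/7)q) = 68, so q' = 274.
Then pb = 1149/7 − (1/7)·274 = 125 and ps = 31/3 + (2/3)·274 = 193.
The subsidy expands output by 274 − 190 = 84 past the efficient level; on those units the gap between marginal cost and willingness to pay runs from 0 up to 68.
DWL = ½ × 68 × 84 = 2856.

Deadweight loss = £2856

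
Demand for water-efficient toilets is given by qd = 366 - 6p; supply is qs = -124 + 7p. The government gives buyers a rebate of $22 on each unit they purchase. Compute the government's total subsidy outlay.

Government cost = 60324/13

Pre-subsidy: 366 - 6p = -124 + 7p gives p* = 490/13, q* = 1818/13.
With the rebate, buyers effectively pay pb = ps − 22, where ps is the price sellers receive.
Demand in terms of ps becomes qd = 366 − 6(ps − 22) = 498 - 6ps. Setting this equal to supply: 498 - 6ps = -124 + 7ps, so ps = 622/13.
Buyers pay pb = 622/13 − 22 = 336/13; q' = -124 + 7·(622/13) = 2742/13.
Government outlay = subsidy × quantity = 22 × 2742/13 = 60324/13.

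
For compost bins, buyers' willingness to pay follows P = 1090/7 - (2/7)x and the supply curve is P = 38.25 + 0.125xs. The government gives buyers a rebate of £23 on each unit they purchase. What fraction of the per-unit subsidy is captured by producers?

Pre-subsidy: 1090/7 - (2/7)x = 38.25 + 0.125x gives x* = 286 and P* = 74.
With the rebate, buyers effectively pay Pb = Ps − 23, where Ps is the price sellers receive.
On the curves, Pb = 1090/7 - (2/7)x and Ps = 38.25 + 0.125x; the wedge Ps − Pb = 23 gives 38.25 + 0.125x − (1090/7 - (2/7)x) = 23, so x' = 342.
Then Pb = 1090/7 − (2/7)·342 = 58 and Ps = 38.25 + 0.125·342 = 81.
Buyers' price falls by P* − Pb = 74 − 58 = 16; sellers' price rises by Ps − P* = 81 − 74 = 7.
So producers capture 7/23 = 7/23 of each unit of subsidy.

Producer share = 7/23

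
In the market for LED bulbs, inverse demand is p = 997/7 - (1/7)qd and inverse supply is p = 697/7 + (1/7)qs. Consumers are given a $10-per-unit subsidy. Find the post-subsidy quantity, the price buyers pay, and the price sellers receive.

q' = 185; buyers pay $116; sellers receive $126

Pre-subsidy: 997/7 - (1/7)q = 697/7 + (1/7)q gives q* = 150 and p* = 121.
With the rebate, buyers effectively pay pb = ps − 10, where ps is the price sellers receive.
On the curves, pb = 997/7 - (1/7)q and ps = 697/7 + (1/7)q; the wedge ps − pb = 10 gives 697/7 + (1/7)q − (997/7 - (1/7)q) = 10, so q' = 185.
Then pb = 997/7 − (1/7)·185 = 116 and ps = 697/7 + (1/7)·185 = 126.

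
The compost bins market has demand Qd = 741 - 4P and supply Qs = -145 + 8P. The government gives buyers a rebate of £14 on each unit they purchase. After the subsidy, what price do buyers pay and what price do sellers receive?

Pre-subsidy: 741 - 4P = -145 + 8P gives P* = 443/6, Q* = 1337/3.
With the rebate, buyers effectively pay Pb = Ps − 14, where Ps is the price sellers receive.
Demand in terms of Ps becomes Qd = 741 − 4(Ps − 14) = 797 - 4Ps. Setting this equal to supply: 797 - 4Ps = -145 + 8Ps, so Ps = 78.5.
Buyers pay Pb = 78.5 − 14 = 64.5; Q' = -145 + 8·78.5 = 483.

Buyers pay £64.5; sellers receive £78.5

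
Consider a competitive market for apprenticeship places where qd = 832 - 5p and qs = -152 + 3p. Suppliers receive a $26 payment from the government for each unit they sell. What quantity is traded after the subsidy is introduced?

Pre-subsidy: 832 - 5p = -152 + 3p gives p* = 123, q* = 217.
With the subsidy, sellers receive ps = pb + 26 for each unit, where pb is the price buyers pay.
Supply in terms of pb becomes qs = -152 + 3(pb + 26) = -74 + 3pb. Setting this equal to demand: 832 - 5pb = -74 + 3pb, so pb = 113.25.
Sellers receive ps = 113.25 + 26 = 139.25; q' = 832 − 5·113.25 = 265.75.

q' = 265.75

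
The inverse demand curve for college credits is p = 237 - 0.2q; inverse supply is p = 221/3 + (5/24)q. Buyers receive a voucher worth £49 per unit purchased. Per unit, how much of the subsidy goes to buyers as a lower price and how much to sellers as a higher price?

Buyers gain £24 per unit; sellers gain £25 per unit

Pre-subsidy: 237 - 0.2q = 221/3 + (5/24)q gives q* = 400 and p* = 157.
With the rebate, buyers effectively pay pb = ps − 49, where ps is the price sellers receive.
On the curves, pb = 237 - 0.2q and ps = 221/3 + (5/24)q; the wedge ps − pb = 49 gives 221/3 + (5/24)q − (237 - 0.2q) = 49, so q' = 520.
Then pb = 237 − 0.2·520 = 133 and ps = 221/3 + (5/24)·520 = 182.
Buyers' price falls by p* − pb = 157 − 133 = 24; sellers' price rises by ps − p* = 182 − 157 = 25.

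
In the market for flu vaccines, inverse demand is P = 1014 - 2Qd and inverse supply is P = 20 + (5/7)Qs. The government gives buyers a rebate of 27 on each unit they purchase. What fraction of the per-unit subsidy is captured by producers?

Producer share = 5/19

Pre-subsidy: 1014 - 2Q = 20 + (5/7)Q gives Q* = 6958/19 and P* = 5350/19.
With the rebate, buyers effectively pay Pb = Ps − 27, where Ps is the price sellers receive.
On the curves, Pb = 1014 - 2Q and Ps = 20 + (5/7)Q; the wedge Ps − Pb = 27 gives 20 + (5/7)Q − (1014 - 2Q) = 27, so Q' = 7147/19.
Then Pb = 1014 − 2·(7147/19) = 4972/19 and Ps = 20 + (5/7)·(7147/19) = 5485/19.
Buyers' price falls by P* − Pb = 5350/19 − 4972/19 = 378/19; sellers' price rises by Ps − P* = 5485/19 − 5350/19 = 135/19.
So producers capture (135/19)/27 = 5/19 of each unit of subsidy.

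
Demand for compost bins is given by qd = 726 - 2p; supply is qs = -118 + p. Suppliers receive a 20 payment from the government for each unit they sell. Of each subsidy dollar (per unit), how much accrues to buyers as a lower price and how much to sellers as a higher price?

Pre-subsidy: 726 - 2p = -118 + p gives p* = 844/3, q* = 490/3.
With the subsidy, sellers receive ps = pb + 20 for each unit, where pb is the price buyers pay.
Supply in terms of pb becomes qs = -118 + 1(pb + 20) = -98 + pb. Setting this equal to demand: 726 - 2pb = -98 + pb, so pb = 824/3.
Sellers receive ps = 824/3 + 20 = 884/3; q' = 726 − 2·(824/3) = 530/3.
Buyers' price falls by p* − pb = 844/3 − 824/3 = 20/3; sellers' price rises by ps − p* = 884/3 − 844/3 = 40/3.

Buyers gain 20/3 per unit; sellers gain 40/3 per unit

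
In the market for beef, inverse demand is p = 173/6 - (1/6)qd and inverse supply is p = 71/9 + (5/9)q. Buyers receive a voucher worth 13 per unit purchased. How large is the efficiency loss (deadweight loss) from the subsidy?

Pre-subsidy: 173/6 - (1/6)q = 71/9 + (5/9)q gives q* = 29 and p* = 24.
With the rebate, buyers effectively pay pb = ps − 13, where ps is the price sellers receive.
On the curves, pb = 173/6 - (1/6)q and ps = 71/9 + (5/9)q; the wedge ps − pb = 13 gives 71/9 + (5/9)q − (173/6 - (1/6)q) = 13, so q' = 47.
Then pb = 173/6 − (1/6)·47 = 21 and ps = 71/9 + (5/9)·47 = 34.
The subsidy expands output by 47 − 29 = 18 past the efficient level; on those units the gap between marginal cost and willingness to pay runs from 0 up to 13.
DWL = ½ × 13 × 18 = 117.

Deadweight loss = 117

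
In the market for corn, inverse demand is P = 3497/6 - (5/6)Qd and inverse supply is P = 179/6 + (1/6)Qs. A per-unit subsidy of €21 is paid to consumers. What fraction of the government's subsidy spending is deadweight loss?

Pre-subsidy: 3497/6 - (5/6)Q = 179/6 + (1/6)Q gives Q* = 553 and P* = 122.
With the rebate, buyers effectively pay Pb = Ps − 21, where Ps is the price sellers receive.
On the curves, Pb = 3497/6 - (5/6)Q and Ps = 179/6 + (1/6)Q; the wedge Ps − Pb = 21 gives 179/6 + (1/6)Q − (3497/6 - (5/6)Q) = 21, so Q' = 574.
Then Pb = 3497/6 − (5/6)·574 = 104.5 and Ps = 179/6 + (1/6)·574 = 125.5.
ΔCS = ½(553 + 574)(122 − 104.5) = 9861.25; ΔPS = ½(553 + 574)(125.5 − 122) = 1972.25.
Government spending = 21 × 574 = 12054.
DWL = ½ × 21 × (574 − 553) = 220.5; fraction = 220.5 / 12054 = 3/164.

DWL / government spending = 3/164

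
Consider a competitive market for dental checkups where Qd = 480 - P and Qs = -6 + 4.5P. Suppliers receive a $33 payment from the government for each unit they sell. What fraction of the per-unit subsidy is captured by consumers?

Consumer share = 9/11

Pre-subsidy: 480 - P = -6 + 4.5P gives P* = 972/11, Q* = 4308/11.
With the subsidy, sellers receive Ps = Pb + 33 for each unit, where Pb is the price buyers pay.
Supply in terms of Pb becomes Qs = -6 + 4.5(Pb + 33) = 142.5 + 4.5Pb. Setting this equal to demand: 480 - Pb = 142.5 + 4.5Pb, so Pb = 675/11.
Sellers receive Ps = 675/11 + 33 = 1038/11; Q' = 480 − 1·(675/11) = 4605/11.
Buyers' price falls by P* − Pb = 972/11 − 675/11 = 27; sellers' price rises by Ps − P* = 1038/11 − 972/11 = 6.
So consumers capture 27/33 = 9/11 of each unit of subsidy.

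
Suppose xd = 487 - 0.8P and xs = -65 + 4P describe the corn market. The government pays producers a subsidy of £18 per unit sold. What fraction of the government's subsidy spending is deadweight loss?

Pre-subsidy: 487 - 0.8P = -65 + 4P gives P* = 115, x* = 395.
With the subsidy, sellers receive Ps = Pb + 18 for each unit, where Pb is the price buyers pay.
Supply in terms of Pb becomes xs = -65 + 4(Pb + 18) = 7 + 4Pb. Setting this equal to demand: 487 - 0.8Pb = 7 + 4Pb, so Pb = 100.
Sellers receive Ps = 100 + 18 = 118; x' = 487 − 0.8·100 = 407.
ΔCS = ½(395 + 407)(115 − 100) = 6015; ΔPS = ½(395 + 407)(118 − 115) = 1203.
Government spending = 18 × 407 = 7326.
DWL = ½ × 18 × (407 − 395) = 108; fraction = 108 / 7326 = 6/407.

DWL / government spending = 6/407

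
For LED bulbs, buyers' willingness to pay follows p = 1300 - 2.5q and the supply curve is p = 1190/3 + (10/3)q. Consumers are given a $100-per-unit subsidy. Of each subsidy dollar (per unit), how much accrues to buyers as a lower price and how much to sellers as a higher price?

Buyers gain 300/7 per unit; sellers gain 400/7 per unit

Pre-subsidy: 1300 - 2.5q = 1190/3 + (10/3)q gives q* = 1084/7 and p* = 6390/7.
With the rebate, buyers effectively pay pb = ps − 100, where ps is the price sellers receive.
On the curves, pb = 1300 - 2.5q and ps = 1190/3 + (10/3)q; the wedge ps − pb = 100 gives 1190/3 + (10/3)q − (1300 - 2.5q) = 100, so q' = 172.
Then pb = 1300 − 2.5·172 = 870 and ps = 1190/3 + (10/3)·172 = 970.
Buyers' price falls by p* − pb = 6390/7 − 870 = 300/7; sellers' price rises by ps − p* = 970 − 6390/7 = 400/7.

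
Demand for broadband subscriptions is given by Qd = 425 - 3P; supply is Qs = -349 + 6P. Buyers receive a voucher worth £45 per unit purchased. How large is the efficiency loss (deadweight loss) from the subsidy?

Deadweight loss = £2025

Pre-subsidy: 425 - 3P = -349 + 6P gives P* = 86, Q* = 167.
With the rebate, buyers effectively pay Pb = Ps − 45, where Ps is the price sellers receive.
Demand in terms of Ps becomes Qd = 425 − 3(Ps − 45) = 560 - 3Ps. Setting this equal to supply: 560 - 3Ps = -349 + 6Ps, so Ps = 101.
Buyers pay Pb = 101 − 45 = 56; Q' = -349 + 6·101 = 257.
The subsidy expands output by 257 − 167 = 90 past the efficient level; on those units the gap between marginal cost and willingness to pay runs from 0 up to 45.
DWL = ½ × 45 × 90 = 2025.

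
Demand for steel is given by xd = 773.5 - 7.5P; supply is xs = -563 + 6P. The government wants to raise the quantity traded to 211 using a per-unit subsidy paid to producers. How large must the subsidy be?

At x = 211, invert demand for the buyer price: Pb = (773.5 − 211)/7.5 = 75; invert supply for the seller price: Ps = (211 − (-563))/6 = 129.
The subsidy must fill the gap: s = Ps − Pb = 129 − 75 = 54.

Required subsidy s = 54 per unit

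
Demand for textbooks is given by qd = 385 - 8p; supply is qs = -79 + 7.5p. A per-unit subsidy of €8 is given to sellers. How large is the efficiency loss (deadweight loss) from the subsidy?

Deadweight loss = 3840/31

Pre-subsidy: 385 - 8p = -79 + 7.5p gives p* = 928/31, q* = 4511/31.
With the subsidy, sellers receive ps = pb + 8 for each unit, where pb is the price buyers pay.
Supply in terms of pb becomes qs = -79 + 7.5(pb + 8) = -19 + 7.5pb. Setting this equal to demand: 385 - 8pb = -19 + 7.5pb, so pb = 808/31.
Sellers receive ps = 808/31 + 8 = 1056/31; q' = 385 − 8·(808/31) = 5471/31.
The subsidy expands output by 5471/31 − 4511/31 = 960/31 past the efficient level; on those units the gap between marginal cost and willingness to pay runs from 0 up to 8.
DWL = ½ × 8 × 960/31 = 3840/31.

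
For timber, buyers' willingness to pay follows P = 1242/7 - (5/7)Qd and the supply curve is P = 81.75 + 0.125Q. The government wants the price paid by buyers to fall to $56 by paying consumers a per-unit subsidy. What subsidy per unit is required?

At a buyer price of 56, quantity demanded is 248.4 − 1.4·56 = 170.
Sellers supply 170 only when they receive Ps = 81.75 + 0.125·170 = 103.
s = Ps − Pb = 103 − 56 = 47.

Required subsidy s = $47 per unit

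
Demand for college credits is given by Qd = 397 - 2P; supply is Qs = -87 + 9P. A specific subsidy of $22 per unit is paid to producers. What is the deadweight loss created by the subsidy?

Pre-subsidy: 397 - 2P = -87 + 9P gives P* = 44, Q* = 309.
With the subsidy, sellers receive Ps = Pb + 22 for each unit, where Pb is the price buyers pay.
Supply in terms of Pb becomes Qs = -87 + 9(Pb + 22) = 111 + 9Pb. Setting this equal to demand: 397 - 2Pb = 111 + 9Pb, so Pb = 26.
Sellers receive Ps = 26 + 22 = 48; Q' = 397 − 2·26 = 345.
The subsidy expands output by 345 − 309 = 36 past the efficient level; on those units the gap between marginal cost and willingness to pay runs from 0 up to 22.
DWL = ½ × 22 × 36 = 396.

Deadweight loss = $396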